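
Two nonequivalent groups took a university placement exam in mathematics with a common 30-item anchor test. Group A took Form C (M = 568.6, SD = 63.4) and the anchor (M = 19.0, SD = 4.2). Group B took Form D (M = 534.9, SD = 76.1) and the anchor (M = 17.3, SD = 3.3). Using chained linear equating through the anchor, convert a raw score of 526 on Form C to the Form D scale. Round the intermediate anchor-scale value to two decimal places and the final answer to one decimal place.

509.1

Form C → anchor (Group A): v = (4.2/63.4)(526 − 568.6) + 19.0 = 16.18
anchor → Form D (Group B): y = (76.1/3.3)(16.18 − 17.3) + 534.9 = 509.1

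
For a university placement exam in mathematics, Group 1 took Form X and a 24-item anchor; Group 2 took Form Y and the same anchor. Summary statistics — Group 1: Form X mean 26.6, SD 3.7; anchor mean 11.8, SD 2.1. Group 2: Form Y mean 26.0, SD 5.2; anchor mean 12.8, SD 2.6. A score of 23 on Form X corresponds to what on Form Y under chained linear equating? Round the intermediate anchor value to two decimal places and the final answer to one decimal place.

19.9

Form X → anchor (Group 1): v = (2.1/3.7)(23 − 26.6) + 11.8 = 9.76
anchor → Form Y (Group 2): y = (5.2/2.6)(9.76 − 12.8) + 26.0 = 19.9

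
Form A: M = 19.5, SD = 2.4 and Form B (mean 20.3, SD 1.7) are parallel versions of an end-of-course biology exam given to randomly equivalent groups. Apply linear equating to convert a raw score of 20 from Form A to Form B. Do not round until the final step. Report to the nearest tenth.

Linear equating: y = (SD_Y/SD_X)(x − M_X) + M_Y
y = (1.7/2.4)(20 − 19.5) + 20.3
y = 0.708333 × 0.5 + 20.3 = 0.3542 + 20.3 = 20.7

20.7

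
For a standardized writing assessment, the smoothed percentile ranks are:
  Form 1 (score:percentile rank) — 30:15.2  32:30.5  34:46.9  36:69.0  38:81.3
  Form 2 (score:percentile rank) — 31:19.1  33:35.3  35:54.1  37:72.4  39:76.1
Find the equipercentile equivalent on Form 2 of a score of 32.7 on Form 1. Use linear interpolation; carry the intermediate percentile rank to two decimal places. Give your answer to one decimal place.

PR of 32.7 on Form 1: 30.5 + (32.7 − 32)/(34 − 32) × (46.9 − 30.5) = 36.24
On Form 2, PR 36.24 falls between score 33 (PR 35.3) and 35 (PR 54.1).
Interpolate: 33 + (36.24 − 35.3)/(54.1 − 35.3) × (35 − 33) = 33.1

33.1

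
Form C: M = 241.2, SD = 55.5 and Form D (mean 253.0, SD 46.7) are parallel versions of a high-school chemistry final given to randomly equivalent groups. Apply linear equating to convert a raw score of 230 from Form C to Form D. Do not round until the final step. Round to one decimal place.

Linear equating: y = (SD_Y/SD_X)(x − M_X) + M_Y
y = (46.7/55.5)(230 − 241.2) + 253.0
y = 0.841441 × -11.2 + 253.0 = -9.4241 + 253.0 = 243.6

243.6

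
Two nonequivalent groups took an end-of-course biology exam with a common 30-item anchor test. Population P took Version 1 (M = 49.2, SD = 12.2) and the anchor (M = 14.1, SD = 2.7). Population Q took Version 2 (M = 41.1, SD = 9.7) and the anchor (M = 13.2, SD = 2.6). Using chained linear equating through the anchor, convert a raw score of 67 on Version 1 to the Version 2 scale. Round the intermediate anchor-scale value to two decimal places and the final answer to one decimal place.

59.2

Version 1 → anchor (Population P): v = (2.7/12.2)(67 − 49.2) + 14.1 = 18.04
anchor → Version 2 (Population Q): y = (9.7/2.6)(18.04 − 13.2) + 41.1 = 59.2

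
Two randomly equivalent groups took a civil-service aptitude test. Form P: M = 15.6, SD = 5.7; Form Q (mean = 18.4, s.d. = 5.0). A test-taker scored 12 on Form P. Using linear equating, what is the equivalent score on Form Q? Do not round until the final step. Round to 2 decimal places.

Linear equating: y = (SD_Y/SD_X)(x − M_X) + M_Y
y = (5.0/5.7)(12 − 15.6) + 18.4
y = 0.877193 × -3.6 + 18.4 = -3.1579 + 18.4 = 15.24

15.24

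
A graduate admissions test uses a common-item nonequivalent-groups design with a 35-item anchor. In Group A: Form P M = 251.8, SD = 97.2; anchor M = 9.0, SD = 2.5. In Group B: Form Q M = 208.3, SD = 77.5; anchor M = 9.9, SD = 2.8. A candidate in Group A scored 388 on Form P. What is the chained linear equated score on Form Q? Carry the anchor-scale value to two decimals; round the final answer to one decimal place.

Form P → anchor (Group A): v = (2.5/97.2)(388 − 251.8) + 9.0 = 12.50
anchor → Form Q (Group B): y = (77.5/2.8)(12.50 − 9.9) + 208.3 = 280.3

280.3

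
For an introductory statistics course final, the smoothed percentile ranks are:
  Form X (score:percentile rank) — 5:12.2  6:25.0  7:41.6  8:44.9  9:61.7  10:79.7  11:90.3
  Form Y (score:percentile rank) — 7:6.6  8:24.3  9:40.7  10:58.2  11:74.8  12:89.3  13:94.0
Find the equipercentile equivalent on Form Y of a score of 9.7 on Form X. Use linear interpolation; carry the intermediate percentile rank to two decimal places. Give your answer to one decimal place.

11.0

PR of 9.7 on Form X: 61.7 + (9.7 − 9)/(10 − 9) × (79.7 − 61.7) = 74.30
On Form Y, PR 74.30 falls between score 10 (PR 58.2) and 11 (PR 74.8).
Interpolate: 10 + (74.30 − 58.2)/(74.8 − 58.2) × (11 − 10) = 11.0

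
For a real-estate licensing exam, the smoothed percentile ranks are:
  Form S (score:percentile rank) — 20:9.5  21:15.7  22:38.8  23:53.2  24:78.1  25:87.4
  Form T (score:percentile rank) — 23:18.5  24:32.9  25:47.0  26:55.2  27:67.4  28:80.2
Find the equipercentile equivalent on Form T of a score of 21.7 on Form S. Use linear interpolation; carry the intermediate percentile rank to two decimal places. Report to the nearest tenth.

PR of 21.7 on Form S: 15.7 + (21.7 − 21)/(22 − 21) × (38.8 − 15.7) = 31.87
On Form T, PR 31.87 falls between score 23 (PR 18.5) and 24 (PR 32.9).
Interpolate: 23 + (31.87 − 18.5)/(32.9 − 18.5) × (24 − 23) = 23.9

23.9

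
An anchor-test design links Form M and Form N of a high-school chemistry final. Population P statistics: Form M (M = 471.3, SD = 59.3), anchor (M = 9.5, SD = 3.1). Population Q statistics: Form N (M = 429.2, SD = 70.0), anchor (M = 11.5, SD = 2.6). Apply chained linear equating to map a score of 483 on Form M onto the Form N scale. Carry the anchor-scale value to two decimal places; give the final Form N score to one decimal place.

Form M → anchor (Population P): v = (3.1/59.3)(483 − 471.3) + 9.5 = 10.11
anchor → Form N (Population Q): y = (70.0/2.6)(10.11 − 11.5) + 429.2 = 391.8

391.8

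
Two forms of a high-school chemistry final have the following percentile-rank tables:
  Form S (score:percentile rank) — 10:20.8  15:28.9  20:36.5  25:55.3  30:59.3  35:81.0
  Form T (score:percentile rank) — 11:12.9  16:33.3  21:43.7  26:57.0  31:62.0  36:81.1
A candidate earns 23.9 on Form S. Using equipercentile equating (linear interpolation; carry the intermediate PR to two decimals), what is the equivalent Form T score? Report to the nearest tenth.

PR of 23.9 on Form S: 36.5 + (23.9 − 20)/(25 − 20) × (55.3 − 36.5) = 51.16
On Form T, PR 51.16 falls between score 21 (PR 43.7) and 26 (PR 57.0).
Interpolate: 21 + (51.16 − 43.7)/(57.0 − 43.7) × (26 − 21) = 23.8

23.8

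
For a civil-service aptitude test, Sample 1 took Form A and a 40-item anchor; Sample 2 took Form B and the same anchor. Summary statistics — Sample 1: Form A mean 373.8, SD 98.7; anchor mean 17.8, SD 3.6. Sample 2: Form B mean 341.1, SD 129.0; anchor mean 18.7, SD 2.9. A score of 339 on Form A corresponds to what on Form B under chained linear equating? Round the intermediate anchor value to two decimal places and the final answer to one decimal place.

244.6

Form A → anchor (Sample 1): v = (3.6/98.7)(339 − 373.8) + 17.8 = 16.53
anchor → Form B (Sample 2): y = (129.0/2.9)(16.53 − 18.7) + 341.1 = 244.6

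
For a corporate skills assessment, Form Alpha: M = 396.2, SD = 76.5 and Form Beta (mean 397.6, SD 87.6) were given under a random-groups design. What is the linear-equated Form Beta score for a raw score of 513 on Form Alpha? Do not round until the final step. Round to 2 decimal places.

531.35

Linear equating: y = (SD_Y/SD_X)(x − M_X) + M_Y
y = (87.6/76.5)(513 − 396.2) + 397.6
y = 1.145098 × 116.8 + 397.6 = 133.7475 + 397.6 = 531.35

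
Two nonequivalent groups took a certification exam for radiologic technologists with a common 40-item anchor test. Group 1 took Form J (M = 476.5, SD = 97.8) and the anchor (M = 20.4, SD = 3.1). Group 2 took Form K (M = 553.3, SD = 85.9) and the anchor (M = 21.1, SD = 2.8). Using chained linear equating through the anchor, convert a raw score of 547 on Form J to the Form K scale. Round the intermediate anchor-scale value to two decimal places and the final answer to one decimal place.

600.2

Form J → anchor (Group 1): v = (3.1/97.8)(547 − 476.5) + 20.4 = 22.63
anchor → Form K (Group 2): y = (85.9/2.8)(22.63 − 21.1) + 553.3 = 600.2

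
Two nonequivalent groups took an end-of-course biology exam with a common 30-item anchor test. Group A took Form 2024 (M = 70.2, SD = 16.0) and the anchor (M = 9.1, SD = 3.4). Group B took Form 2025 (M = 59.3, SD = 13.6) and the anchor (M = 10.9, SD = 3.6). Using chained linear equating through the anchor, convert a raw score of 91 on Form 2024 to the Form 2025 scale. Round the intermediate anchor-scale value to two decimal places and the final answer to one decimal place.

Form 2024 → anchor (Group A): v = (3.4/16.0)(91 − 70.2) + 9.1 = 13.52
anchor → Form 2025 (Group B): y = (13.6/3.6)(13.52 − 10.9) + 59.3 = 69.2

69.2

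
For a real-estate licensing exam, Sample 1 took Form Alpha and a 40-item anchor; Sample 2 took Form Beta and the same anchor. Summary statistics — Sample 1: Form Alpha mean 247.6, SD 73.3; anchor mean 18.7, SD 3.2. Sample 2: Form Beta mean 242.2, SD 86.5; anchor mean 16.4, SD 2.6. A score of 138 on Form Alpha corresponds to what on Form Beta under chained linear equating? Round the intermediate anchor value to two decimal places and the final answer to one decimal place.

159.7

Form Alpha → anchor (Sample 1): v = (3.2/73.3)(138 − 247.6) + 18.7 = 13.92
anchor → Form Beta (Sample 2): y = (86.5/2.6)(13.92 − 16.4) + 242.2 = 159.7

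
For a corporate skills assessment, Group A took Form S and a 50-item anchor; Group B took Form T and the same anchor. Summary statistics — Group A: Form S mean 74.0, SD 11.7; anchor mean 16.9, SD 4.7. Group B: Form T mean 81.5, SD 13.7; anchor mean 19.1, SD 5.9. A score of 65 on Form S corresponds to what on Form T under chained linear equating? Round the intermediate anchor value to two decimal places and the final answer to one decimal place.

Form S → anchor (Group A): v = (4.7/11.7)(65 − 74.0) + 16.9 = 13.28
anchor → Form T (Group B): y = (13.7/5.9)(13.28 − 19.1) + 81.5 = 68.0

68.0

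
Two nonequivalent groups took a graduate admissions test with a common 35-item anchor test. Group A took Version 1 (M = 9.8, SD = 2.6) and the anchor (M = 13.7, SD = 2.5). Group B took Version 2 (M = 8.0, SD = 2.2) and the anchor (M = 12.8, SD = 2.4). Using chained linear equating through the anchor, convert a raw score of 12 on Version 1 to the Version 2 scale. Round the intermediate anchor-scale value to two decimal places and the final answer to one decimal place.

Version 1 → anchor (Group A): v = (2.5/2.6)(12 − 9.8) + 13.7 = 15.82
anchor → Version 2 (Group B): y = (2.2/2.4)(15.82 − 12.8) + 8.0 = 10.8

10.8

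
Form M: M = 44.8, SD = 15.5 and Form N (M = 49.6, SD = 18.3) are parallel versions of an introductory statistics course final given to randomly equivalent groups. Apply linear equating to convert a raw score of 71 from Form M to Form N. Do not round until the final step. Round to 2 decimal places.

Linear equating: y = (SD_Y/SD_X)(x − M_X) + M_Y
y = (18.3/15.5)(71 − 44.8) + 49.6
y = 1.180645 × 26.2 + 49.6 = 30.9329 + 49.6 = 80.53

80.53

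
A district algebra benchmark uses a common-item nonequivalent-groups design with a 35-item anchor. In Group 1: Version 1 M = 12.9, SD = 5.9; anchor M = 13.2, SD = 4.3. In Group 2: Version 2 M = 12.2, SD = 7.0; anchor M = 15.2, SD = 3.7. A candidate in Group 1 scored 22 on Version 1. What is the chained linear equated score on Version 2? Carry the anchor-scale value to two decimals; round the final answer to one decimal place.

21.0

Version 1 → anchor (Group 1): v = (4.3/5.9)(22 − 12.9) + 13.2 = 19.83
anchor → Version 2 (Group 2): y = (7.0/3.7)(19.83 − 15.2) + 12.2 = 21.0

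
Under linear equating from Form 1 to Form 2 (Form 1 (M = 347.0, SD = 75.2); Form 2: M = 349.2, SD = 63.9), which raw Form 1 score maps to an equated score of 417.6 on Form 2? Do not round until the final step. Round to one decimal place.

427.5

Invert y = (SD_Y/SD_X)(x − M_X) + M_Y:
x = (SD_X/SD_Y)(y − M_Y) + M_X = (75.2/63.9)(417.6 − 349.2) + 347.0
x = 1.176839 × 68.400 + 347.0 = 427.5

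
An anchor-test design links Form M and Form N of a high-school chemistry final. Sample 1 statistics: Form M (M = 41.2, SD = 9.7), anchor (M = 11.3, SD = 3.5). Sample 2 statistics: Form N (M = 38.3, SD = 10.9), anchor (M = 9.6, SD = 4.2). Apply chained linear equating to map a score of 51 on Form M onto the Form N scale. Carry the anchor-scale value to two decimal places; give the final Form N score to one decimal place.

51.9

Form M → anchor (Sample 1): v = (3.5/9.7)(51 − 41.2) + 11.3 = 14.84
anchor → Form N (Sample 2): y = (10.9/4.2)(14.84 − 9.6) + 38.3 = 51.9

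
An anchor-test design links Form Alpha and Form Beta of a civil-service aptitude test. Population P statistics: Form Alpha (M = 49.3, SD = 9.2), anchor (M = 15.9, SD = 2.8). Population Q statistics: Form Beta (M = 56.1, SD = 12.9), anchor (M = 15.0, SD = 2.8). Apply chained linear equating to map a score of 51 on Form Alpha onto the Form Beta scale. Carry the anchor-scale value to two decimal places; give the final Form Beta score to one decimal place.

Form Alpha → anchor (Population P): v = (2.8/9.2)(51 − 49.3) + 15.9 = 16.42
anchor → Form Beta (Population Q): y = (12.9/2.8)(16.42 − 15.0) + 56.1 = 62.6

62.6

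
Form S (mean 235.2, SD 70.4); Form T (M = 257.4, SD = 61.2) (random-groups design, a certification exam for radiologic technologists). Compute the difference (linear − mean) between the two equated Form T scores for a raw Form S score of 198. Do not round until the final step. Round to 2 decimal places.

4.86

Mean-equated: 198 + (257.4 − 235.2) = 220.20
Linear-equated: (61.2/70.4)(198 − 235.2) + 257.4 = 225.061
Difference = 225.061 − 220.20 = 4.86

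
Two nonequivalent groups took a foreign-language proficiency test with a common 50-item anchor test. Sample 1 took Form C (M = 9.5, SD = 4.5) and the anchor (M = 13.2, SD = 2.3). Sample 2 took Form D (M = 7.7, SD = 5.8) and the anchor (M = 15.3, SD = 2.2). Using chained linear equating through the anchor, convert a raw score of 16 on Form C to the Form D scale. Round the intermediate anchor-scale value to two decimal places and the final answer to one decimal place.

10.9

Form C → anchor (Sample 1): v = (2.3/4.5)(16 − 9.5) + 13.2 = 16.52
anchor → Form D (Sample 2): y = (5.8/2.2)(16.52 − 15.3) + 7.7 = 10.9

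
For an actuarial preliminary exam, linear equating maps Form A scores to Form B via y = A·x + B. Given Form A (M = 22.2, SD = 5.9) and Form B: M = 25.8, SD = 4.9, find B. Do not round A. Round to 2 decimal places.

7.36

A = SD_Y / SD_X = 4.9 / 5.9 = 0.830508
B = M_Y − A·M_X = 25.8 − 0.830508 × 22.2 = 7.36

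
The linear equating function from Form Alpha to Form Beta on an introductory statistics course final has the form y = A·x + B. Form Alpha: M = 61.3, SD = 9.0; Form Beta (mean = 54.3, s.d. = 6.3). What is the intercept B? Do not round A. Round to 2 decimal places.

11.39

A = SD_Y / SD_X = 6.3 / 9.0 = 0.700000
B = M_Y − A·M_X = 54.3 − 0.700000 × 61.3 = 11.39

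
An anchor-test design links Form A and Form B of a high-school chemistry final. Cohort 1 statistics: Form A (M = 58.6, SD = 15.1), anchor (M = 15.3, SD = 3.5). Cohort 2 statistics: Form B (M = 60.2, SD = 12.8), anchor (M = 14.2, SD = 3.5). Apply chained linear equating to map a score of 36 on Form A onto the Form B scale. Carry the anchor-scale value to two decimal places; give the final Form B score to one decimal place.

Form A → anchor (Cohort 1): v = (3.5/15.1)(36 − 58.6) + 15.3 = 10.06
anchor → Form B (Cohort 2): y = (12.8/3.5)(10.06 − 14.2) + 60.2 = 45.1

45.1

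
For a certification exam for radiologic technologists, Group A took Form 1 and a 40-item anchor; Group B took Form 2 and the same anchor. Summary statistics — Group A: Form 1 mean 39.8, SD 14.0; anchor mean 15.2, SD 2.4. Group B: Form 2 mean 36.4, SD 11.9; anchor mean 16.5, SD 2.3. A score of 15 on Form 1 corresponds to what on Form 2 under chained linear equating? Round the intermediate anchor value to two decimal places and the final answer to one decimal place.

Form 1 → anchor (Group A): v = (2.4/14.0)(15 − 39.8) + 15.2 = 10.95
anchor → Form 2 (Group B): y = (11.9/2.3)(10.95 − 16.5) + 36.4 = 7.7

7.7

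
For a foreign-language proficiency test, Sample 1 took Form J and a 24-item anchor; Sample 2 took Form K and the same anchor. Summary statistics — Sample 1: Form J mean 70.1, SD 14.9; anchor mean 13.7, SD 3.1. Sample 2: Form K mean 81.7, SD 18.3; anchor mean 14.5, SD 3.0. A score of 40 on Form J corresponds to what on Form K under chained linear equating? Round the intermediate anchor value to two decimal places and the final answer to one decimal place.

38.6

Form J → anchor (Sample 1): v = (3.1/14.9)(40 − 70.1) + 13.7 = 7.44
anchor → Form K (Sample 2): y = (18.3/3.0)(7.44 − 14.5) + 81.7 = 38.6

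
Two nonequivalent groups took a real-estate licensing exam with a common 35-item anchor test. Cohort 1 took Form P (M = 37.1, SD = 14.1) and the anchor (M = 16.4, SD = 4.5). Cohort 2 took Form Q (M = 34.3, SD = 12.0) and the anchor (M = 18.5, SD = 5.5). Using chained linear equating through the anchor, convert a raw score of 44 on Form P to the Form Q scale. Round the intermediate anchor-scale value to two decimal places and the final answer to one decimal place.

Form P → anchor (Cohort 1): v = (4.5/14.1)(44 − 37.1) + 16.4 = 18.60
anchor → Form Q (Cohort 2): y = (12.0/5.5)(18.60 − 18.5) + 34.3 = 34.5

34.5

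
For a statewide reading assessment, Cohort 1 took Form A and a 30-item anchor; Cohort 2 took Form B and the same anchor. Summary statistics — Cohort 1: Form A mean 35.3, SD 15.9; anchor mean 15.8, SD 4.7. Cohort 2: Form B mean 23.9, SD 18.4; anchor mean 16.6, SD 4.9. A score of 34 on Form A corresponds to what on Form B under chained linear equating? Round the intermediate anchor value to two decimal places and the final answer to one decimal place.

Form A → anchor (Cohort 1): v = (4.7/15.9)(34 − 35.3) + 15.8 = 15.42
anchor → Form B (Cohort 2): y = (18.4/4.9)(15.42 − 16.6) + 23.9 = 19.5

19.5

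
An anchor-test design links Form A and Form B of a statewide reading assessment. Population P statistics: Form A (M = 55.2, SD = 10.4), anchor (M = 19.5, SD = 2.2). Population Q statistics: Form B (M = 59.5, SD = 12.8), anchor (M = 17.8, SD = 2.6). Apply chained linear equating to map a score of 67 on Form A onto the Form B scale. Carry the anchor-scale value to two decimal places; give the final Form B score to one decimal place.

Form A → anchor (Population P): v = (2.2/10.4)(67 − 55.2) + 19.5 = 22.00
anchor → Form B (Population Q): y = (12.8/2.6)(22.00 − 17.8) + 59.5 = 80.2

80.2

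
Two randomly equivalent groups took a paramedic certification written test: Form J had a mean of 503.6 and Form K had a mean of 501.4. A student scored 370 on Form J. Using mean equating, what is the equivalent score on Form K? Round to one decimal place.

367.8

Mean equating: y = x + (M_Y − M_X) = 370 + (501.4 − 503.6) = 367.8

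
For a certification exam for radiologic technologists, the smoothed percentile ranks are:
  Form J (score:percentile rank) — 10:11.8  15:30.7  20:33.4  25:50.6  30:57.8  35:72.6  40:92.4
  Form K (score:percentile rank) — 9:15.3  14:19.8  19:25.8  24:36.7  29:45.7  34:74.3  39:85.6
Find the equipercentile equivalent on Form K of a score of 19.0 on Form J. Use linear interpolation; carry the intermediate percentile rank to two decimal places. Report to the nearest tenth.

22.2

PR of 19.0 on Form J: 30.7 + (19.0 − 15)/(20 − 15) × (33.4 − 30.7) = 32.86
On Form K, PR 32.86 falls between score 19 (PR 25.8) and 24 (PR 36.7).
Interpolate: 19 + (32.86 − 25.8)/(36.7 − 25.8) × (24 − 19) = 22.2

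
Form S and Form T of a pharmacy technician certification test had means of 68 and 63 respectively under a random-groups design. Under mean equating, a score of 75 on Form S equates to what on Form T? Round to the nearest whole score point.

Mean equating: y = x + (M_Y − M_X) = 75 + (63 − 68) = 70

70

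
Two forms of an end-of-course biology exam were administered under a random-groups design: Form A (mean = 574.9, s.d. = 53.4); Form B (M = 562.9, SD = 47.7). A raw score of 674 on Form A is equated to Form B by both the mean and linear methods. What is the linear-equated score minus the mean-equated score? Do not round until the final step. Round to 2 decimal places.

Mean-equated: 674 + (562.9 − 574.9) = 662.00
Linear-equated: (47.7/53.4)(674 − 574.9) + 562.9 = 651.422
Difference = 651.422 − 662.00 = -10.58

-10.58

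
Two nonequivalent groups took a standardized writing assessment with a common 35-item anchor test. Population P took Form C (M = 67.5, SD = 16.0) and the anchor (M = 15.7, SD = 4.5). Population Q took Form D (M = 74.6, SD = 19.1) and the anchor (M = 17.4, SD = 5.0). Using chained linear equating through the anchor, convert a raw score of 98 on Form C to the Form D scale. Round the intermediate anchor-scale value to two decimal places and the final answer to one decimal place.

Form C → anchor (Population P): v = (4.5/16.0)(98 − 67.5) + 15.7 = 24.28
anchor → Form D (Population Q): y = (19.1/5.0)(24.28 − 17.4) + 74.6 = 100.9

100.9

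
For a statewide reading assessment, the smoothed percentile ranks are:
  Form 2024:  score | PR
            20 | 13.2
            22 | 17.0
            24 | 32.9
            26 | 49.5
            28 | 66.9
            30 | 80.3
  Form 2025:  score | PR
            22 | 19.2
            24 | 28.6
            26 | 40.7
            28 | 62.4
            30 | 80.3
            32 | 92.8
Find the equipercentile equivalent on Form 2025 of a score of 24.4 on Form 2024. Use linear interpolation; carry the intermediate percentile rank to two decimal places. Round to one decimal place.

25.3

PR of 24.4 on Form 2024: 32.9 + (24.4 − 24)/(26 − 24) × (49.5 − 32.9) = 36.22
On Form 2025, PR 36.22 falls between score 24 (PR 28.6) and 26 (PR 40.7).
Interpolate: 24 + (36.22 − 28.6)/(40.7 − 28.6) × (26 − 24) = 25.3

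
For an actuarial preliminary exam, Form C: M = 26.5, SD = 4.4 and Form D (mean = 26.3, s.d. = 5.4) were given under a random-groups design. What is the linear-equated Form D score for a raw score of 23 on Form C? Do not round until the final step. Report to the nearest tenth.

22.0

Linear equating: y = (SD_Y/SD_X)(x − M_X) + M_Y
y = (5.4/4.4)(23 − 26.5) + 26.3
y = 1.227273 × -3.5 + 26.3 = -4.2955 + 26.3 = 22.0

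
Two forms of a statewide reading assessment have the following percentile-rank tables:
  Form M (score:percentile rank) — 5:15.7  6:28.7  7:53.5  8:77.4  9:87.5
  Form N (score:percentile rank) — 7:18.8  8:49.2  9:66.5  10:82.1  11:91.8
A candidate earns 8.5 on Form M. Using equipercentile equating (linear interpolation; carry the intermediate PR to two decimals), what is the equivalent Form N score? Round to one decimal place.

PR of 8.5 on Form M: 77.4 + (8.5 − 8)/(9 − 8) × (87.5 − 77.4) = 82.45
On Form N, PR 82.45 falls between score 10 (PR 82.1) and 11 (PR 91.8).
Interpolate: 10 + (82.45 − 82.1)/(91.8 − 82.1) × (11 − 10) = 10.0

10.0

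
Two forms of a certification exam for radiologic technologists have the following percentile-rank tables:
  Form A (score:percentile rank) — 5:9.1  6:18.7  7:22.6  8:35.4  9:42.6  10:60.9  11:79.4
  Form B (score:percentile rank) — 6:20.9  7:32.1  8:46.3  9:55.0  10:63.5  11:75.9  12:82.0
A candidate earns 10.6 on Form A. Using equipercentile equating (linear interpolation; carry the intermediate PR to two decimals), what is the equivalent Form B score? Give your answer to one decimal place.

10.7

PR of 10.6 on Form A: 60.9 + (10.6 − 10)/(11 − 10) × (79.4 − 60.9) = 72.00
On Form B, PR 72.00 falls between score 10 (PR 63.5) and 11 (PR 75.9).
Interpolate: 10 + (72.00 − 63.5)/(75.9 − 63.5) × (11 − 10) = 10.7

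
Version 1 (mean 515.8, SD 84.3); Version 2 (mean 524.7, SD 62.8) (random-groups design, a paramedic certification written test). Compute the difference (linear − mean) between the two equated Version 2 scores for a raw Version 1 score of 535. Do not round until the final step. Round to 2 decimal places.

Mean-equated: 535 + (524.7 − 515.8) = 543.90
Linear-equated: (62.8/84.3)(535 − 515.8) + 524.7 = 539.003
Difference = 539.003 − 543.90 = -4.90

-4.90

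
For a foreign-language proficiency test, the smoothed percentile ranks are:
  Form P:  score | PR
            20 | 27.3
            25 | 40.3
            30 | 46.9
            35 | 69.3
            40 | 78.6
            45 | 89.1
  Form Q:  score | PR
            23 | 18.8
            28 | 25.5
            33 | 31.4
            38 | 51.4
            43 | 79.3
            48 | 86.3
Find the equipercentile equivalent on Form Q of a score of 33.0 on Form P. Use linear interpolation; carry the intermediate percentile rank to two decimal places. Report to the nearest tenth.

PR of 33.0 on Form P: 46.9 + (33.0 − 30)/(35 − 30) × (69.3 − 46.9) = 60.34
On Form Q, PR 60.34 falls between score 38 (PR 51.4) and 43 (PR 79.3).
Interpolate: 38 + (60.34 − 51.4)/(79.3 − 51.4) × (43 − 38) = 39.6

39.6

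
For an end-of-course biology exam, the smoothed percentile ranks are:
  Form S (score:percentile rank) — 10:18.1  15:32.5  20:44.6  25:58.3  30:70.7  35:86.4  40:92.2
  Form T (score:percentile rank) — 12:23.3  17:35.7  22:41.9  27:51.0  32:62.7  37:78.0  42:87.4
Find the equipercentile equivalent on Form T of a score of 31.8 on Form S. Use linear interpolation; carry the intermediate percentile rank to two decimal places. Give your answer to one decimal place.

36.5

PR of 31.8 on Form S: 70.7 + (31.8 − 30)/(35 − 30) × (86.4 − 70.7) = 76.35
On Form T, PR 76.35 falls between score 32 (PR 62.7) and 37 (PR 78.0).
Interpolate: 32 + (76.35 − 62.7)/(78.0 − 62.7) × (37 − 32) = 36.5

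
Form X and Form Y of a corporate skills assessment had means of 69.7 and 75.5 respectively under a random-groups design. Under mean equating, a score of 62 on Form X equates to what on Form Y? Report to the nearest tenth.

67.8

Mean equating: y = x + (M_Y − M_X) = 62 + (75.5 − 69.7) = 67.8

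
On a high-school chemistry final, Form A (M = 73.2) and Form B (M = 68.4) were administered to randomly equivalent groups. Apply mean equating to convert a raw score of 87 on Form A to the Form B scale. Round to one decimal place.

82.2

Mean equating: y = x + (M_Y − M_X) = 87 + (68.4 − 73.2) = 82.2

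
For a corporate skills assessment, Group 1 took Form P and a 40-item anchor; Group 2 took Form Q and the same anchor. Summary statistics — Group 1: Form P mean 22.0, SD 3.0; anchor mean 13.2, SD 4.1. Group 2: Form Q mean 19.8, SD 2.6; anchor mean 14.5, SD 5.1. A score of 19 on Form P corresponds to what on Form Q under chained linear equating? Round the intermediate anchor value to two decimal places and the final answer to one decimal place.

17.0

Form P → anchor (Group 1): v = (4.1/3.0)(19 − 22.0) + 13.2 = 9.10
anchor → Form Q (Group 2): y = (2.6/5.1)(9.10 − 14.5) + 19.8 = 17.0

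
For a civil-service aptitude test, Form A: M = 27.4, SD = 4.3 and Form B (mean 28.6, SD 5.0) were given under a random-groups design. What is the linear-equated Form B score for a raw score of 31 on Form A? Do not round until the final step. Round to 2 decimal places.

Linear equating: y = (SD_Y/SD_X)(x − M_X) + M_Y
y = (5.0/4.3)(31 − 27.4) + 28.6
y = 1.162791 × 3.6 + 28.6 = 4.1860 + 28.6 = 32.79

32.79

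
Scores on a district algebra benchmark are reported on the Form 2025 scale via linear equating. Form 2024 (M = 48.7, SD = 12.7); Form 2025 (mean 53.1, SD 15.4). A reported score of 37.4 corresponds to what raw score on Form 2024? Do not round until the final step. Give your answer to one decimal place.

Invert y = (SD_Y/SD_X)(x − M_X) + M_Y:
x = (SD_X/SD_Y)(y − M_Y) + M_X = (12.7/15.4)(37.4 − 53.1) + 48.7
x = 0.824675 × -15.700 + 48.7 = 35.8

35.8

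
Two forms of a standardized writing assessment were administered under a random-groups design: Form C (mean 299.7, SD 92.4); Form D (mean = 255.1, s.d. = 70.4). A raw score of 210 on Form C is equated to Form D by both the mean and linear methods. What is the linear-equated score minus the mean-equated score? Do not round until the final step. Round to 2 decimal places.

21.36

Mean-equated: 210 + (255.1 − 299.7) = 165.40
Linear-equated: (70.4/92.4)(210 − 299.7) + 255.1 = 186.757
Difference = 186.757 − 165.40 = 21.36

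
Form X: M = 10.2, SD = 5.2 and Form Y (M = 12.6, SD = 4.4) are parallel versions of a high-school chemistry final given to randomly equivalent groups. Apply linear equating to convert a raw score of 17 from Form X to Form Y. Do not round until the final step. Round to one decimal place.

18.4

Linear equating: y = (SD_Y/SD_X)(x − M_X) + M_Y
y = (4.4/5.2)(17 − 10.2) + 12.6
y = 0.846154 × 6.8 + 12.6 = 5.7538 + 12.6 = 18.4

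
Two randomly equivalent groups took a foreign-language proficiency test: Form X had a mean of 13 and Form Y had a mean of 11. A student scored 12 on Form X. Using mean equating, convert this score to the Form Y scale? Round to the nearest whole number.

10

Mean equating: y = x + (M_Y − M_X) = 12 + (11 − 13) = 10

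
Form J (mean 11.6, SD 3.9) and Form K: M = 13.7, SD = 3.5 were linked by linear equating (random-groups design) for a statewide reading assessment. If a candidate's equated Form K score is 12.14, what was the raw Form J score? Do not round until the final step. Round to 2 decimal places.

9.86

Invert y = (SD_Y/SD_X)(x − M_X) + M_Y:
x = (SD_X/SD_Y)(y − M_Y) + M_X = (3.9/3.5)(12.14 − 13.7) + 11.6
x = 1.114286 × -1.560 + 11.6 = 9.86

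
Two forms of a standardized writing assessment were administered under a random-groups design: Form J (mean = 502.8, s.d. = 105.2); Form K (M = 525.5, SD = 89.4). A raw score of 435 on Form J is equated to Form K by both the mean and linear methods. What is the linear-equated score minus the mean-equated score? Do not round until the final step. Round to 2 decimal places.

10.18

Mean-equated: 435 + (525.5 − 502.8) = 457.70
Linear-equated: (89.4/105.2)(435 − 502.8) + 525.5 = 467.883
Difference = 467.883 − 457.70 = 10.18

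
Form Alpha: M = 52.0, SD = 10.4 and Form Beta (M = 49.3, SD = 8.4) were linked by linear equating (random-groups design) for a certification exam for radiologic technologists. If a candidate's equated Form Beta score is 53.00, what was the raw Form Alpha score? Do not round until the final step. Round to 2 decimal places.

56.58

Invert y = (SD_Y/SD_X)(x − M_X) + M_Y:
x = (SD_X/SD_Y)(y − M_Y) + M_X = (10.4/8.4)(53.00 − 49.3) + 52.0
x = 1.238095 × 3.700 + 52.0 = 56.58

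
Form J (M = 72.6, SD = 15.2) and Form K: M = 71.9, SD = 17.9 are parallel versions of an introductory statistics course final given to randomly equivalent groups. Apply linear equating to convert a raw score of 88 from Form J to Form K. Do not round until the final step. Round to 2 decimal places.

90.04

Linear equating: y = (SD_Y/SD_X)(x − M_X) + M_Y
y = (17.9/15.2)(88 − 72.6) + 71.9
y = 1.177632 × 15.4 + 71.9 = 18.1355 + 71.9 = 90.04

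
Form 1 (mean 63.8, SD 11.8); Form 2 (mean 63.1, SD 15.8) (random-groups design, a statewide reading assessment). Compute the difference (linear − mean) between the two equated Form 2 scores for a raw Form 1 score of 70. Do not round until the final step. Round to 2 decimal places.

Mean-equated: 70 + (63.1 − 63.8) = 69.30
Linear-equated: (15.8/11.8)(70 − 63.8) + 63.1 = 71.402
Difference = 71.402 − 69.30 = 2.10

2.10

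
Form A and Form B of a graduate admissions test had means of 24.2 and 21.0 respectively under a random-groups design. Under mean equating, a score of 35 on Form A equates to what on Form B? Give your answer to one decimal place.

31.8

Mean equating: y = x + (M_Y − M_X) = 35 + (21.0 − 24.2) = 31.8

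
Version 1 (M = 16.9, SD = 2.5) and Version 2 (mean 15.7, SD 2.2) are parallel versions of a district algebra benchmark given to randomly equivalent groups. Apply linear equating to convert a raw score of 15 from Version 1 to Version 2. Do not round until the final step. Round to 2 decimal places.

Linear equating: y = (SD_Y/SD_X)(x − M_X) + M_Y
y = (2.2/2.5)(15 − 16.9) + 15.7
y = 0.880000 × -1.9 + 15.7 = -1.6720 + 15.7 = 14.03

14.03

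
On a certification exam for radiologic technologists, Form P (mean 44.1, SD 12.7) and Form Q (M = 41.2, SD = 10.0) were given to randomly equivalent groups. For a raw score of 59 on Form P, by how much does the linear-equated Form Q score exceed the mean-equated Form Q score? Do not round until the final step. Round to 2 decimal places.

Mean-equated: 59 + (41.2 − 44.1) = 56.10
Linear-equated: (10.0/12.7)(59 − 44.1) + 41.2 = 52.932
Difference = 52.932 − 56.10 = -3.17

-3.17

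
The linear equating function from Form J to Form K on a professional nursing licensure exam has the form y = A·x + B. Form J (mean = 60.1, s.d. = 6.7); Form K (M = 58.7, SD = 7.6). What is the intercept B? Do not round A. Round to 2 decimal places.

A = SD_Y / SD_X = 7.6 / 6.7 = 1.134328
B = M_Y − A·M_X = 58.7 − 1.134328 × 60.1 = -9.47

-9.47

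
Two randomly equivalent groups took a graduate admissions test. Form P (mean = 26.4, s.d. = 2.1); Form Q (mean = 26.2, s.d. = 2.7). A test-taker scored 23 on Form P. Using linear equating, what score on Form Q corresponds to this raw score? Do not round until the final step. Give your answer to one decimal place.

Linear equating: y = (SD_Y/SD_X)(x − M_X) + M_Y
y = (2.7/2.1)(23 − 26.4) + 26.2
y = 1.285714 × -3.4 + 26.2 = -4.3714 + 26.2 = 21.8

21.8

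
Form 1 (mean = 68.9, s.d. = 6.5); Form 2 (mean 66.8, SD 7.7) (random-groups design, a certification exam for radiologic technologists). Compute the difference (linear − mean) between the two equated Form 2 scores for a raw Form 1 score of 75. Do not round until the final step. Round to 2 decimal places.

Mean-equated: 75 + (66.8 − 68.9) = 72.90
Linear-equated: (7.7/6.5)(75 − 68.9) + 66.8 = 74.026
Difference = 74.026 − 72.90 = 1.13

1.13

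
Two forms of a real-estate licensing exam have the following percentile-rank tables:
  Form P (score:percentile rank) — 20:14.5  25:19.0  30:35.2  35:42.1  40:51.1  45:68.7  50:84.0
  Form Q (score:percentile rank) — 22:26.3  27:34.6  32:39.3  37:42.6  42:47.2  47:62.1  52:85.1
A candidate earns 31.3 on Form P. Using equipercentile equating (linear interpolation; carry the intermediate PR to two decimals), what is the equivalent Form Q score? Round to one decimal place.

29.5

PR of 31.3 on Form P: 35.2 + (31.3 − 30)/(35 − 30) × (42.1 − 35.2) = 36.99
On Form Q, PR 36.99 falls between score 27 (PR 34.6) and 32 (PR 39.3).
Interpolate: 27 + (36.99 − 34.6)/(39.3 − 34.6) × (32 − 27) = 29.5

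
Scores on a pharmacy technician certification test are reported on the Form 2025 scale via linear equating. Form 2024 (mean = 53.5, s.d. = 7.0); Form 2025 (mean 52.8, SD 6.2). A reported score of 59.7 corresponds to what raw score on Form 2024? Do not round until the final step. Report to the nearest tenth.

61.3

Invert y = (SD_Y/SD_X)(x − M_X) + M_Y:
x = (SD_X/SD_Y)(y − M_Y) + M_X = (7.0/6.2)(59.7 − 52.8) + 53.5
x = 1.129032 × 6.900 + 53.5 = 61.3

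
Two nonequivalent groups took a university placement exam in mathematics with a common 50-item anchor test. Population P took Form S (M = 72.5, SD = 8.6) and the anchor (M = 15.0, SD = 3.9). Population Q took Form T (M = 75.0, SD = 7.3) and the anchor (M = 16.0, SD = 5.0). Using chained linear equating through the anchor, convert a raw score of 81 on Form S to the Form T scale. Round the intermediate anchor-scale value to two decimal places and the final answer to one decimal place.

79.2

Form S → anchor (Population P): v = (3.9/8.6)(81 − 72.5) + 15.0 = 18.85
anchor → Form T (Population Q): y = (7.3/5.0)(18.85 − 16.0) + 75.0 = 79.2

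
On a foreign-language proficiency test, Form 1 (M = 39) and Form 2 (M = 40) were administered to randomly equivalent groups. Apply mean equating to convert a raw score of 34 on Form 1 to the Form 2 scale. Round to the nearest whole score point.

35

Mean equating: y = x + (M_Y − M_X) = 34 + (40 − 39) = 35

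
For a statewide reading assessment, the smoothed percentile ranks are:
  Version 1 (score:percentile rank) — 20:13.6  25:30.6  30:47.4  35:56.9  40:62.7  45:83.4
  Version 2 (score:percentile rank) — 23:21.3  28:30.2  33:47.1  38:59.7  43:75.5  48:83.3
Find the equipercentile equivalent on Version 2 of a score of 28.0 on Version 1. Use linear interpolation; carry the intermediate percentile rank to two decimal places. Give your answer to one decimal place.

31.1

PR of 28.0 on Version 1: 30.6 + (28.0 − 25)/(30 − 25) × (47.4 − 30.6) = 40.68
On Version 2, PR 40.68 falls between score 28 (PR 30.2) and 33 (PR 47.1).
Interpolate: 28 + (40.68 − 30.2)/(47.1 − 30.2) × (33 − 28) = 31.1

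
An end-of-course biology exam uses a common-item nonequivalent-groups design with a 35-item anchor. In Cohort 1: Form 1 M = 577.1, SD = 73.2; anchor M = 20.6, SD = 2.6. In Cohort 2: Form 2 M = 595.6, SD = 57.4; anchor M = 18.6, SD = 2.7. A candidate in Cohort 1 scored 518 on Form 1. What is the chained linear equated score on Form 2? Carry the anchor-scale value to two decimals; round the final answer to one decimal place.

593.5

Form 1 → anchor (Cohort 1): v = (2.6/73.2)(518 − 577.1) + 20.6 = 18.50
anchor → Form 2 (Cohort 2): y = (57.4/2.7)(18.50 − 18.6) + 595.6 = 593.5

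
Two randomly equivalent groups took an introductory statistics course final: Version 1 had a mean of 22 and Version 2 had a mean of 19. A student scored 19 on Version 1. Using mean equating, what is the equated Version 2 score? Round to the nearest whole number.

Mean equating: y = x + (M_Y − M_X) = 19 + (19 − 22) = 16

16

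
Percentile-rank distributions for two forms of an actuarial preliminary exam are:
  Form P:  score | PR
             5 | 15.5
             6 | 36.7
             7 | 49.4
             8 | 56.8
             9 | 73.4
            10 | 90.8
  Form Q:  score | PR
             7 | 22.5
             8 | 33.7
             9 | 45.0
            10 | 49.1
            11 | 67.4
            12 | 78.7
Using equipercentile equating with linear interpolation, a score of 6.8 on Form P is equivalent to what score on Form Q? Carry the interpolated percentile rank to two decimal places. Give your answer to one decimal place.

9.5

PR of 6.8 on Form P: 36.7 + (6.8 − 6)/(7 − 6) × (49.4 − 36.7) = 46.86
On Form Q, PR 46.86 falls between score 9 (PR 45.0) and 10 (PR 49.1).
Interpolate: 9 + (46.86 − 45.0)/(49.1 − 45.0) × (10 − 9) = 9.5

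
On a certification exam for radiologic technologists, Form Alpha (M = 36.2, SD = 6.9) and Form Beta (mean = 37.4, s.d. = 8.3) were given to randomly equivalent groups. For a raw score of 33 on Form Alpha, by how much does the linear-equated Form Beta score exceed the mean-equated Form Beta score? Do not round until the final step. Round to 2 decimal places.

-0.65

Mean-equated: 33 + (37.4 − 36.2) = 34.20
Linear-equated: (8.3/6.9)(33 − 36.2) + 37.4 = 33.551
Difference = 33.551 − 34.20 = -0.65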